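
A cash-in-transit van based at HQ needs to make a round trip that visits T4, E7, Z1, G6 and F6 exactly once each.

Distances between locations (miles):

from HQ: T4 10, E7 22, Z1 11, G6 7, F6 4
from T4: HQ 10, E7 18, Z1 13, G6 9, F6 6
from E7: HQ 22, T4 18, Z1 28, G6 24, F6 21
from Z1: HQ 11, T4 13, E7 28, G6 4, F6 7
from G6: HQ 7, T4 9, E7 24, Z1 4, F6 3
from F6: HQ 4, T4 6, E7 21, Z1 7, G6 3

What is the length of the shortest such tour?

Minimum total distance: 64 miles.

HQ-T4-E7-Z1-G6-F6-HQ: 10+18+28+4+3+4 = 67
HQ-T4-E7-Z1-F6-G6-HQ: 10+18+28+7+3+7 = 73
HQ-T4-E7-G6-Z1-F6-HQ: 10+18+24+4+7+4 = 67
HQ-T4-E7-G6-F6-Z1-HQ: 10+18+24+3+7+11 = 73
HQ-T4-E7-F6-Z1-G6-HQ: 10+18+21+7+4+7 = 67
HQ-T4-E7-F6-G6-Z1-HQ: 10+18+21+3+4+11 = 67
HQ-T4-Z1-E7-G6-F6-HQ: 10+13+28+24+3+4 = 82
HQ-T4-Z1-E7-F6-G6-HQ: 10+13+28+21+3+7 = 82
HQ-T4-Z1-G6-E7-F6-HQ: 10+13+4+24+21+4 = 76
HQ-T4-Z1-G6-F6-E7-HQ: 10+13+4+3+21+22 = 73
HQ-T4-Z1-F6-E7-G6-HQ: 10+13+7+21+24+7 = 82
HQ-T4-Z1-F6-G6-E7-HQ: 10+13+7+3+24+22 = 79
HQ-T4-G6-E7-Z1-F6-HQ: 10+9+24+28+7+4 = 82
HQ-T4-G6-E7-F6-Z1-HQ: 10+9+24+21+7+11 = 82
… (46 more)
HQ-E7-T4-Z1-G6-F6-HQ: 22+18+13+4+3+4 = 64  ← best
The minimum is 64.
One optimal route: HQ → E7 → T4 → Z1 → G6 → F6 → HQ (or its reverse).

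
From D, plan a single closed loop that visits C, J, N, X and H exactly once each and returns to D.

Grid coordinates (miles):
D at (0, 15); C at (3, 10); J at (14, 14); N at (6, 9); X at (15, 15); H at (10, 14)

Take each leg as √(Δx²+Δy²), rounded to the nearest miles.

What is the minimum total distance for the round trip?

34 miles — the shortest possible round trip.

With 5 stops there are 5!/2 = 60 distinct round trips (a route and its reverse cost the same).
D→C→J→N→X→H→D: 6+12+9+11+5+10 = 53
D→C→J→N→H→X→D: 6+12+9+6+5+15 = 53
D→C→J→X→N→H→D: 6+12+1+11+6+10 = 46
D→C→J→X→H→N→D: 6+12+1+5+6+8 = 38
D→C→J→H→N→X→D: 6+12+4+6+11+15 = 54
D→C→J→H→X→N→D: 6+12+4+5+11+8 = 46
D→C→N→J→X→H→D: 6+3+9+1+5+10 = 34
D→C→N→J→H→X→D: 6+3+9+4+5+15 = 42
D→C→N→X→J→H→D: 6+3+11+1+4+10 = 35
D→C→N→X→H→J→D: 6+3+11+5+4+14 = 43
D→C→N→H→J→X→D: 6+3+6+4+1+15 = 35
D→C→N→H→X→J→D: 6+3+6+5+1+14 = 35
D→C→X→J→N→H→D: 6+13+1+9+6+10 = 45
D→C→X→J→H→N→D: 6+13+1+4+6+8 = 38
… (46 more)
The minimum is 34.
One optimal route: D → C → N → J → X → H → D (or its reverse).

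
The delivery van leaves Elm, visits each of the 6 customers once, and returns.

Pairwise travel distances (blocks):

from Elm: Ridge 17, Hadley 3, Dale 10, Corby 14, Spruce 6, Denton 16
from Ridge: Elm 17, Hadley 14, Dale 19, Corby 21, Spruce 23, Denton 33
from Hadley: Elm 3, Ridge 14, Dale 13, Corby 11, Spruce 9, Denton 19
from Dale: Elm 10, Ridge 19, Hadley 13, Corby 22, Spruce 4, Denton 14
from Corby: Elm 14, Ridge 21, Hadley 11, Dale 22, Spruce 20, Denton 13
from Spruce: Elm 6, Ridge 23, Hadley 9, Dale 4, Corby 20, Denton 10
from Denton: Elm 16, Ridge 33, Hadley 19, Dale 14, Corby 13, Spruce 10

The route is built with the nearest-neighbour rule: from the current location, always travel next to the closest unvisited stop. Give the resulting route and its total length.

From Elm: distances to unvisited — Hadley=3, Spruce=6, Dale=10, Corby=14, Denton=16, Ridge=17. Nearest is Hadley (3).
From Hadley: distances to unvisited — Spruce=9, Corby=11, Dale=13, Ridge=14, Denton=19. Nearest is Spruce (9).
From Spruce: distances to unvisited — Dale=4, Denton=10, Corby=20, Ridge=23. Nearest is Dale (4).
From Dale: distances to unvisited — Denton=14, Ridge=19, Corby=22. Nearest is Denton (14).
From Denton: distances to unvisited — Corby=13, Ridge=33. Nearest is Corby (13).
From Corby: distances to unvisited — Ridge=21. Nearest is Ridge (21).
Return Ridge→Elm: 17.
Total = 3 + 9 + 4 + 14 + 13 + 21 + 17 = 81.

Nearest-neighbour total = 81 blocks; route Elm → Hadley → Spruce → Dale → Denton → Corby → Ridge → Elm.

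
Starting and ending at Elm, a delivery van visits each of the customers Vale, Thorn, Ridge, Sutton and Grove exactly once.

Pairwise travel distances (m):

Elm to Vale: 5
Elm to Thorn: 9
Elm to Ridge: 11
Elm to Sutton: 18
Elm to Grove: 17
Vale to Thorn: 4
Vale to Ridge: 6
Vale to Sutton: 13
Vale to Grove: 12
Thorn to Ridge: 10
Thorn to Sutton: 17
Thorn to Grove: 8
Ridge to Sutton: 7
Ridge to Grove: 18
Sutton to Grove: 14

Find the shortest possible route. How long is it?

Minimum total distance: 49 m.

Elm - Vale - Thorn - Ridge - Sutton - Grove - Elm: 5+4+10+7+14+17 = 57
Elm - Vale - Thorn - Ridge - Grove - Sutton - Elm: 5+4+10+18+14+18 = 69
Elm - Vale - Thorn - Sutton - Ridge - Grove - Elm: 5+4+17+7+18+17 = 68
Elm - Vale - Thorn - Sutton - Grove - Ridge - Elm: 5+4+17+14+18+11 = 69
Elm - Vale - Thorn - Grove - Ridge - Sutton - Elm: 5+4+8+18+7+18 = 60
Elm - Vale - Thorn - Grove - Sutton - Ridge - Elm: 5+4+8+14+7+11 = 49
Elm - Vale - Ridge - Thorn - Sutton - Grove - Elm: 5+6+10+17+14+17 = 69
Elm - Vale - Ridge - Thorn - Grove - Sutton - Elm: 5+6+10+8+14+18 = 61
Elm - Vale - Ridge - Sutton - Thorn - Grove - Elm: 5+6+7+17+8+17 = 60
Elm - Vale - Ridge - Sutton - Grove - Thorn - Elm: 5+6+7+14+8+9 = 49
Elm - Vale - Ridge - Grove - Thorn - Sutton - Elm: 5+6+18+8+17+18 = 72
Elm - Vale - Ridge - Grove - Sutton - Thorn - Elm: 5+6+18+14+17+9 = 69
Elm - Vale - Sutton - Thorn - Ridge - Grove - Elm: 5+13+17+10+18+17 = 80
Elm - Vale - Sutton - Thorn - Grove - Ridge - Elm: 5+13+17+8+18+11 = 72
… (46 more)
The minimum is 49.
One optimal route: Elm → Vale → Thorn → Grove → Sutton → Ridge → Elm (or its reverse).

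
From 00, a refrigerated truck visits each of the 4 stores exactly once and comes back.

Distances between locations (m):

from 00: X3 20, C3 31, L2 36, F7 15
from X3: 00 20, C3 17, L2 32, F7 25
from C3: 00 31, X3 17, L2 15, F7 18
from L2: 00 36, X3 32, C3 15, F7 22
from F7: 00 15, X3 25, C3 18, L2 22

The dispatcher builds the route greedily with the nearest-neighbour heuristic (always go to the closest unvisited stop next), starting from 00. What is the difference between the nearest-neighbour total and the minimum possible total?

00: F7=15, X3=20, C3=31, L2=36 ⇒ F7
F7: C3=18, L2=22, X3=25 ⇒ C3
C3: L2=15, X3=17 ⇒ L2
L2: X3=32 ⇒ X3
NN route 00 → F7 → C3 → L2 → X3 → 00 costs 100.
Optimal: 00 → X3 → C3 → L2 → F7 → 00 costs 89 (by enumerating all 12 distinct tours).
Excess = 100 − 89 = 11.

11 m longer than the optimal tour.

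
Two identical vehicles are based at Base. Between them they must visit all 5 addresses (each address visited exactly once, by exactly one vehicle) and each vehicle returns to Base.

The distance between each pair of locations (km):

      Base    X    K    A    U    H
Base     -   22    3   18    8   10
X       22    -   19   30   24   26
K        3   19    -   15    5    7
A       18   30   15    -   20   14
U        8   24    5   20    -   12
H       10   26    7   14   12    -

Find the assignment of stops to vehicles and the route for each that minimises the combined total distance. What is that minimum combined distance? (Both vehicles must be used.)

Check every non-empty split of the stops between the two vehicles; for each half take its own optimal tour:
  {X} + {K, A, U, H}: 44 + 52 = 96
  {K} + {X, A, U, H}: 6 + 86 = 92
  {X, K} + {A, U, H}: 44 + 52 = 96
  {A} + {X, K, U, H}: 36 + 68 = 104
  {X, A} + {K, U, H}: 70 + 30 = 100
  {K, A} + {X, U, H}: 36 + 68 = 104
  … (15 splits in total)
Best: vehicle 1 Base → K → Base = 6; vehicle 2 Base → X → A → H → U → Base = 86; combined 92.

92 km — the smallest possible combined total.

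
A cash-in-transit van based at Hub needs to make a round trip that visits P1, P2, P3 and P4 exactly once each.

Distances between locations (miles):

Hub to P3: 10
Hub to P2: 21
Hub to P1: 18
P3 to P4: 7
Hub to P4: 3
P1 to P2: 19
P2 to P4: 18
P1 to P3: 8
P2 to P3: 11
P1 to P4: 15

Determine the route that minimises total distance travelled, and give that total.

With 4 stops there are 4!/2 = 12 distinct round trips (a route and its reverse cost the same).
Hub → P1 → P2 → P3 → P4 → Hub: 18+19+11+7+3 = 58
Hub → P1 → P2 → P4 → P3 → Hub: 18+19+18+7+10 = 72
Hub → P1 → P3 → P2 → P4 → Hub: 18+8+11+18+3 = 58
Hub → P1 → P3 → P4 → P2 → Hub: 18+8+7+18+21 = 72
Hub → P1 → P4 → P2 → P3 → Hub: 18+15+18+11+10 = 72
Hub → P1 → P4 → P3 → P2 → Hub: 18+15+7+11+21 = 72
Hub → P2 → P1 → P3 → P4 → Hub: 21+19+8+7+3 = 58
Hub → P2 → P1 → P4 → P3 → Hub: 21+19+15+7+10 = 72
Hub → P2 → P3 → P1 → P4 → Hub: 21+11+8+15+3 = 58
Hub → P2 → P4 → P1 → P3 → Hub: 21+18+15+8+10 = 72
Hub → P3 → P1 → P2 → P4 → Hub: 10+8+19+18+3 = 58
Hub → P3 → P2 → P1 → P4 → Hub: 10+11+19+15+3 = 58
The minimum is 58.
One optimal route: Hub → P1 → P2 → P3 → P4 → Hub (or its reverse).

Minimum total distance: 58 miles.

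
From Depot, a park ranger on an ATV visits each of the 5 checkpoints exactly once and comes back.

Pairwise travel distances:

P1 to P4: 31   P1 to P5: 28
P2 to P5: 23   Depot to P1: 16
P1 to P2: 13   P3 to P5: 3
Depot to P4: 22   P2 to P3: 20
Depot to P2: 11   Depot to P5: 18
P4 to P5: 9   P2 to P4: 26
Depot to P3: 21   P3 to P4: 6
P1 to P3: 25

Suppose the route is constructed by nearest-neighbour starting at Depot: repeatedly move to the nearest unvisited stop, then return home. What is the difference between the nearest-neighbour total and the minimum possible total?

From Depot: P2=11, P1=16, P5=18, P3=21, P4=22 → choose P2 (11).
From P2: P1=13, P3=20, P5=23, P4=26 → choose P1 (13).
From P1: P3=25, P5=28, P4=31 → choose P3 (25).
From P3: P5=3, P4=6 → choose P5 (3).
From P5: P4=9 → choose P4 (9).
NN route Depot → P2 → P1 → P3 → P5 → P4 → Depot costs 83.
Optimal: Depot → P1 → P2 → P3 → P4 → P5 → Depot costs 82 (by enumerating all 60 distinct tours).
Excess = 83 − 82 = 1.

The nearest-neighbour route is 1 longer than optimal.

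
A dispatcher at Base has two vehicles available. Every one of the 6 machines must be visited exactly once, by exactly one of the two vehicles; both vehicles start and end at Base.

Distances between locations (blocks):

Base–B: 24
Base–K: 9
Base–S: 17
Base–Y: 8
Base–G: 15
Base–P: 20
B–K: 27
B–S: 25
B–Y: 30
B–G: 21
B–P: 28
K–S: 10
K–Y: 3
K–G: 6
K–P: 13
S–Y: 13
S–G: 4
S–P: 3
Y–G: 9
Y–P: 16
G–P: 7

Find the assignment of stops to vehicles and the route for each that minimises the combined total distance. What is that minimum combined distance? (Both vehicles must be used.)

90 blocks — the smallest possible combined total.

There are 2^5 − 1 = 31 ways to divide the 6 stops into two non-empty groups. For each, the best each vehicle can do is its own shortest tour through its group:
  {B} + {K, S, Y, G, P}: 48 + 44 = 92
  {K} + {B, S, Y, G, P}: 18 + 76 = 94
  {B, K} + {S, Y, G, P}: 60 + 44 = 104
  {S} + {B, K, Y, G, P}: 34 + 76 = 110
  {B, S} + {K, Y, G, P}: 66 + 44 = 110
  {K, S} + {B, Y, G, P}: 36 + 76 = 112
  … (31 splits in total)
  {Y} + {B, K, S, G, P}: 16 + 74 = 90  ← best
Best: vehicle 1 Base → Y → Base = 16; vehicle 2 Base → B → S → P → G → K → Base = 74; combined 90.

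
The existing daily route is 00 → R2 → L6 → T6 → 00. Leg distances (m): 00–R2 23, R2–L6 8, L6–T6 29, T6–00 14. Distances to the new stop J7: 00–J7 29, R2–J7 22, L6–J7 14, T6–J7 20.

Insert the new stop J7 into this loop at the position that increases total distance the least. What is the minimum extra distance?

+5 m — insert J7 between L6 and T6.

Insertion cost between consecutive stops i–j is d(i,J7) + d(J7,j) − d(i,j):
  between 00 and R2: 29 + 22 − 23 = 28
  between R2 and L6: 22 + 14 − 8 = 28
  between L6 and T6: 14 + 20 − 29 = 5
  between T6 and 00: 20 + 29 − 14 = 35
Cheapest insertion is between L6 and T6, adding 5.
New total = 74 + 5 = 79.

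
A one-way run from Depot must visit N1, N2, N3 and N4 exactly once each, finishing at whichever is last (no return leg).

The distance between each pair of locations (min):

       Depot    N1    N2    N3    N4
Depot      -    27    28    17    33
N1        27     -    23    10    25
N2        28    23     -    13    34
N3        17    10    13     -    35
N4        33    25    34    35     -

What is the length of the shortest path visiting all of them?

There are 4! = 24 possible orderings.
Depot → N1 → N2 → N3 → N4: 27+23+13+35 = 98
Depot → N1 → N2 → N4 → N3: 27+23+34+35 = 119
Depot → N1 → N3 → N2 → N4: 27+10+13+34 = 84
Depot → N1 → N3 → N4 → N2: 27+10+35+34 = 106
Depot → N1 → N4 → N2 → N3: 27+25+34+13 = 99
Depot → N1 → N4 → N3 → N2: 27+25+35+13 = 100
Depot → N2 → N1 → N3 → N4: 28+23+10+35 = 96
Depot → N2 → N1 → N4 → N3: 28+23+25+35 = 111
Depot → N2 → N3 → N1 → N4: 28+13+10+25 = 76
Depot → N2 → N3 → N4 → N1: 28+13+35+25 = 101
Depot → N2 → N4 → N1 → N3: 28+34+25+10 = 97
Depot → N2 → N4 → N3 → N1: 28+34+35+10 = 107
Depot → N3 → N1 → N2 → N4: 17+10+23+34 = 84
Depot → N3 → N1 → N4 → N2: 17+10+25+34 = 86
… (10 more)
The minimum is 76.
One shortest path: Depot → N2 → N3 → N1 → N4.

Minimum one-way distance = 76 min.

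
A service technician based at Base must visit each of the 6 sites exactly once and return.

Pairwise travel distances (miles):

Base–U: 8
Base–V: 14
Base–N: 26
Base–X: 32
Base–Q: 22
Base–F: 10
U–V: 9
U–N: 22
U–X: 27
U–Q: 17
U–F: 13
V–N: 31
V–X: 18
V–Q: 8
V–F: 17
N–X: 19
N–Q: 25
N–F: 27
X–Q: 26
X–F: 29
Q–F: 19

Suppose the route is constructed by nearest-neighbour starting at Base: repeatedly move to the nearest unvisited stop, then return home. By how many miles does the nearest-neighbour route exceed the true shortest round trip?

18 miles longer than the optimal tour.

From Base: U=8, F=10, V=14, Q=22, N=26, X=32 → choose U (8).
From U: V=9, F=13, Q=17, N=22, X=27 → choose V (9).
From V: Q=8, F=17, X=18, N=31 → choose Q (8).
From Q: F=19, N=25, X=26 → choose F (19).
From F: N=27, X=29 → choose N (27).
From N: X=19 → choose X (19).
NN route Base → U → V → Q → F → N → X → Base costs 122.
Optimal: Base → U → N → X → V → Q → F → Base costs 104 (by enumerating all 360 distinct tours).
Excess = 122 − 104 = 18.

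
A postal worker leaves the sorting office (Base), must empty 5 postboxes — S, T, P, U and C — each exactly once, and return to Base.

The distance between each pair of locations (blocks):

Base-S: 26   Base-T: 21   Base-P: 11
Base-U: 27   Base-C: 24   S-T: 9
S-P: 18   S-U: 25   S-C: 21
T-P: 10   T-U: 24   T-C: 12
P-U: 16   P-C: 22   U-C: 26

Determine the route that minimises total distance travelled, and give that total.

Base-S-T-P-U-C-Base: 26+9+10+16+26+24 = 111
Base-S-T-P-C-U-Base: 26+9+10+22+26+27 = 120
Base-S-T-U-P-C-Base: 26+9+24+16+22+24 = 121
Base-S-T-U-C-P-Base: 26+9+24+26+22+11 = 118
Base-S-T-C-P-U-Base: 26+9+12+22+16+27 = 112
Base-S-T-C-U-P-Base: 26+9+12+26+16+11 = 100
Base-S-P-T-U-C-Base: 26+18+10+24+26+24 = 128
Base-S-P-T-C-U-Base: 26+18+10+12+26+27 = 119
Base-S-P-U-T-C-Base: 26+18+16+24+12+24 = 120
Base-S-P-U-C-T-Base: 26+18+16+26+12+21 = 119
Base-S-P-C-T-U-Base: 26+18+22+12+24+27 = 129
Base-S-P-C-U-T-Base: 26+18+22+26+24+21 = 137
Base-S-U-T-P-C-Base: 26+25+24+10+22+24 = 131
Base-S-U-T-C-P-Base: 26+25+24+12+22+11 = 120
… (46 more)
Base-P-U-S-T-C-Base: 11+16+25+9+12+24 = 97  ← best
The minimum is 97.
One optimal route: Base → P → U → S → T → C → Base (or its reverse).

Minimum total distance: 97 blocks.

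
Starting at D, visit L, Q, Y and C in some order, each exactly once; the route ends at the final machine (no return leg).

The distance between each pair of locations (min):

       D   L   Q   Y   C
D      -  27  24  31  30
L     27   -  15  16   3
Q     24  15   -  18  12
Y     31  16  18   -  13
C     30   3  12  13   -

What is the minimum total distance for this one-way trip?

There are 4! = 24 possible orderings.
D → L → Q → Y → C: 27+15+18+13 = 73
D → L → Q → C → Y: 27+15+12+13 = 67
D → L → Y → Q → C: 27+16+18+12 = 73
D → L → Y → C → Q: 27+16+13+12 = 68
D → L → C → Q → Y: 27+3+12+18 = 60
D → L → C → Y → Q: 27+3+13+18 = 61
D → Q → L → Y → C: 24+15+16+13 = 68
D → Q → L → C → Y: 24+15+3+13 = 55
D → Q → Y → L → C: 24+18+16+3 = 61
D → Q → Y → C → L: 24+18+13+3 = 58
D → Q → C → L → Y: 24+12+3+16 = 55
D → Q → C → Y → L: 24+12+13+16 = 65
D → Y → L → Q → C: 31+16+15+12 = 74
D → Y → L → C → Q: 31+16+3+12 = 62
… (10 more)
The minimum is 55.
One shortest path: D → Q → L → C → Y.

Shortest open route: 55 min.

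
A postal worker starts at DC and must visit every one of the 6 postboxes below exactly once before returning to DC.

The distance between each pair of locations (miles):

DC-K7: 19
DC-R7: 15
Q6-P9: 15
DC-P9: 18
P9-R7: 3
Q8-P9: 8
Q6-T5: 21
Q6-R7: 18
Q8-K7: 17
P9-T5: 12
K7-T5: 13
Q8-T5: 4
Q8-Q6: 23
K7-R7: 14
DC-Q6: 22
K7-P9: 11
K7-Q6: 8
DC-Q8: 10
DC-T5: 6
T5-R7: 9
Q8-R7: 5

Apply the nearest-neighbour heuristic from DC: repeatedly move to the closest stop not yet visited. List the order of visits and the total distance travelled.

Total distance 59 miles via the nearest-neighbour route DC → T5 → Q8 → R7 → P9 → K7 → Q6 → DC.

At DC the remaining stops are T5 6, Q8 10, R7 15, P9 18, K7 19, Q6 22; go to T5.
At T5 the remaining stops are Q8 4, R7 9, P9 12, K7 13, Q6 21; go to Q8.
At Q8 the remaining stops are R7 5, P9 8, K7 17, Q6 23; go to R7.
At R7 the remaining stops are P9 3, K7 14, Q6 18; go to P9.
At P9 the remaining stops are K7 11, Q6 15; go to K7.
At K7 the remaining stops are Q6 8; go to Q6.
Return Q6→DC: 22.
Total = 6 + 4 + 5 + 3 + 11 + 8 + 22 = 59.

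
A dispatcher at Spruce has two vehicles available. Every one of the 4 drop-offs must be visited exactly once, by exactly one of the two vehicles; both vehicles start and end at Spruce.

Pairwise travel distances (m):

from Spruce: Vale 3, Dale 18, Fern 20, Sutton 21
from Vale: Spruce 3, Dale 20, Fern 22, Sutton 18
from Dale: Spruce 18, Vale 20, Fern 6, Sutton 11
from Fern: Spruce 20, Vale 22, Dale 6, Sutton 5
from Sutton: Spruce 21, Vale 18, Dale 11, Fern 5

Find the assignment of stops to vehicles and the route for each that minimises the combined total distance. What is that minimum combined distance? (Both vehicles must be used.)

Check every non-empty split of the stops between the two vehicles; for each half take its own optimal tour:
  {Vale} + {Dale, Fern, Sutton}: 6 + 50 = 56
  {Dale} + {Vale, Fern, Sutton}: 36 + 46 = 82
  {Vale, Dale} + {Fern, Sutton}: 41 + 46 = 87
  {Fern} + {Vale, Dale, Sutton}: 40 + 50 = 90
  {Vale, Fern} + {Dale, Sutton}: 45 + 50 = 95
  {Dale, Fern} + {Vale, Sutton}: 44 + 42 = 86
  … (7 splits in total)
Best: vehicle 1 Spruce → Vale → Spruce = 6; vehicle 2 Spruce → Dale → Fern → Sutton → Spruce = 50; combined 56.

Minimum combined distance: 56 m.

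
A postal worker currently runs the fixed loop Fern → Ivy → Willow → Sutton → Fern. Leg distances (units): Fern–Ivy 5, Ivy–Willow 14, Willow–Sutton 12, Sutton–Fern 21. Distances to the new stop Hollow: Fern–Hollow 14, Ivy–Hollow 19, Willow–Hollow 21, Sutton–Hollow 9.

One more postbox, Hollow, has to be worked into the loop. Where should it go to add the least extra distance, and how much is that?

Insertion cost between consecutive stops i–j is d(i,Hollow) + d(Hollow,j) − d(i,j):
  between Fern and Ivy: 14 + 19 − 5 = 28
  between Ivy and Willow: 19 + 21 − 14 = 26
  between Willow and Sutton: 21 + 9 − 12 = 18
  between Sutton and Fern: 9 + 14 − 21 = 2
Cheapest insertion is between Sutton and Fern, adding 2.
New total = 52 + 2 = 54.

+2 — insert Hollow between Sutton and Fern.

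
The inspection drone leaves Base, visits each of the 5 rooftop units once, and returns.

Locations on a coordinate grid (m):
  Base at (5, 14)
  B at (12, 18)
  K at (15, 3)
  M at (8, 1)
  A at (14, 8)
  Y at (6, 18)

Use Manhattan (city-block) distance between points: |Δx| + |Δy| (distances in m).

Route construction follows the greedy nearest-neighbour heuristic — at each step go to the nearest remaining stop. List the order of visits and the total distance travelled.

At Base the remaining stops are Y 5, B 11, A 15, M 16, K 21; go to Y.
At Y the remaining stops are B 6, A 18, M 19, K 24; go to B.
At B the remaining stops are A 12, K 18, M 21; go to A.
At A the remaining stops are K 6, M 13; go to K.
At K the remaining stops are M 9; go to M.
Return M→Base: 16.
Total = 5 + 6 + 12 + 6 + 9 + 16 = 54.

54 m along Base → Y → B → A → K → M → Base.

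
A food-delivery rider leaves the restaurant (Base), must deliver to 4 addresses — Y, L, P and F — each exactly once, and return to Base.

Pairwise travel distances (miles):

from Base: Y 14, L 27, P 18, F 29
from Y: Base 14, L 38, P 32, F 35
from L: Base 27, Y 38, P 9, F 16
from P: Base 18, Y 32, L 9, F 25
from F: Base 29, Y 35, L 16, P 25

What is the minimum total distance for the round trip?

92 miles — the shortest possible round trip.

With 4 stops there are 4!/2 = 12 distinct round trips (a route and its reverse cost the same).
Base → Y → L → P → F → Base: 14+38+9+25+29 = 115
Base → Y → L → F → P → Base: 14+38+16+25+18 = 111
Base → Y → P → L → F → Base: 14+32+9+16+29 = 100
Base → Y → P → F → L → Base: 14+32+25+16+27 = 114
Base → Y → F → L → P → Base: 14+35+16+9+18 = 92
Base → Y → F → P → L → Base: 14+35+25+9+27 = 110
Base → L → Y → P → F → Base: 27+38+32+25+29 = 151
Base → L → Y → F → P → Base: 27+38+35+25+18 = 143
Base → L → P → Y → F → Base: 27+9+32+35+29 = 132
Base → L → F → Y → P → Base: 27+16+35+32+18 = 128
Base → P → Y → L → F → Base: 18+32+38+16+29 = 133
Base → P → L → Y → F → Base: 18+9+38+35+29 = 129
The minimum is 92.
One optimal route: Base → Y → F → L → P → Base (or its reverse).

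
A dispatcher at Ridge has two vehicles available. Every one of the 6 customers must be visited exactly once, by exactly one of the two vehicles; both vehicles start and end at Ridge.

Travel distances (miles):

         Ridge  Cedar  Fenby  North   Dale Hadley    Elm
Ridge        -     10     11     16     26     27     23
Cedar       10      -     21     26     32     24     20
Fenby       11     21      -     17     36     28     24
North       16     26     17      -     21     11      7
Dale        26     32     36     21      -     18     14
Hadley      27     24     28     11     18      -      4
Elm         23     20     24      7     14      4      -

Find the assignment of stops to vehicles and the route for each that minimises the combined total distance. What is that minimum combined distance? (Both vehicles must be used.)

103 miles — the smallest possible combined total.

There are 2^5 − 1 = 31 ways to divide the 6 stops into two non-empty groups. For each, the best each vehicle can do is its own shortest tour through its group:
  {Cedar} + {Fenby, North, Dale, Hadley, Elm}: 20 + 83 = 103
  {Fenby} + {Cedar, North, Dale, Hadley, Elm}: 22 + 87 = 109
  {Cedar, Fenby} + {North, Dale, Hadley, Elm}: 42 + 71 = 113
  {North} + {Cedar, Fenby, Dale, Hadley, Elm}: 32 + 99 = 131
  {Cedar, North} + {Fenby, Dale, Hadley, Elm}: 52 + 83 = 135
  {Fenby, North} + {Cedar, Dale, Hadley, Elm}: 44 + 78 = 122
  … (31 splits in total)
Best: vehicle 1 Ridge → Cedar → Ridge = 20; vehicle 2 Ridge → Fenby → North → Hadley → Elm → Dale → Ridge = 83; combined 103.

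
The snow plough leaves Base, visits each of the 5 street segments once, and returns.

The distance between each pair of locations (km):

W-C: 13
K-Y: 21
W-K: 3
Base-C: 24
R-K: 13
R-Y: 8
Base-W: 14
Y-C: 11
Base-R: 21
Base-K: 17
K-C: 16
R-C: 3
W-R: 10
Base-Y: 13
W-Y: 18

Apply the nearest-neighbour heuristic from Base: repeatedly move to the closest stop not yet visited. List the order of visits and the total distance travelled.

At Base the remaining stops are Y 13, W 14, K 17, R 21, C 24; go to Y.
At Y the remaining stops are R 8, C 11, W 18, K 21; go to R.
At R the remaining stops are C 3, W 10, K 13; go to C.
At C the remaining stops are W 13, K 16; go to W.
At W the remaining stops are K 3; go to K.
Return K→Base: 17.
Total = 13 + 8 + 3 + 13 + 3 + 17 = 57.

Total distance 57 km via the nearest-neighbour route Base → Y → R → C → W → K → Base.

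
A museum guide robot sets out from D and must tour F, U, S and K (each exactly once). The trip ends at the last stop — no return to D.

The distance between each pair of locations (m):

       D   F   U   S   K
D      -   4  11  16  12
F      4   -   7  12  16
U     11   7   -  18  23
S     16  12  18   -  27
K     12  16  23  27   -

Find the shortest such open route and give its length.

There are 4! = 24 possible orderings.
D→F→U→S→K: 4+7+18+27 = 56
D→F→U→K→S: 4+7+23+27 = 61
D→F→S→U→K: 4+12+18+23 = 57
D→F→S→K→U: 4+12+27+23 = 66
D→F→K→U→S: 4+16+23+18 = 61
D→F→K→S→U: 4+16+27+18 = 65
D→U→F→S→K: 11+7+12+27 = 57
D→U→F→K→S: 11+7+16+27 = 61
D→U→S→F→K: 11+18+12+16 = 57
D→U→S→K→F: 11+18+27+16 = 72
D→U→K→F→S: 11+23+16+12 = 62
D→U→K→S→F: 11+23+27+12 = 73
D→S→F→U→K: 16+12+7+23 = 58
D→S→F→K→U: 16+12+16+23 = 67
… (10 more)
D→K→F→U→S: 12+16+7+18 = 53  ← best
The minimum is 53.
One shortest path: D → K → F → U → S.

Minimum one-way distance = 53 m.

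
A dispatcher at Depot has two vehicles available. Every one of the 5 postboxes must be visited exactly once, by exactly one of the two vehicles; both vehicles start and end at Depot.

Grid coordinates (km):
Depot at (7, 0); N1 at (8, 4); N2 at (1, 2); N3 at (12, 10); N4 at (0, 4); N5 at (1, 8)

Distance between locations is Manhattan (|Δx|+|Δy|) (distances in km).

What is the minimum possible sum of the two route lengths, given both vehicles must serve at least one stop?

54 km — the smallest possible combined total.

There are 2^4 − 1 = 15 ways to divide the 5 stops into two non-empty groups. For each, the best each vehicle can do is its own shortest tour through its group:
  {N1} + {N2, N3, N4, N5}: 10 + 44 = 54
  {N2} + {N1, N3, N4, N5}: 16 + 44 = 60
  {N1, N2} + {N3, N4, N5}: 22 + 44 = 66
  {N3} + {N1, N2, N4, N5}: 30 + 32 = 62
  {N1, N3} + {N2, N4, N5}: 30 + 30 = 60
  {N2, N3} + {N1, N4, N5}: 42 + 32 = 74
  … (15 splits in total)
Best: vehicle 1 Depot → N1 → Depot = 10; vehicle 2 Depot → N2 → N4 → N5 → N3 → Depot = 44; combined 54.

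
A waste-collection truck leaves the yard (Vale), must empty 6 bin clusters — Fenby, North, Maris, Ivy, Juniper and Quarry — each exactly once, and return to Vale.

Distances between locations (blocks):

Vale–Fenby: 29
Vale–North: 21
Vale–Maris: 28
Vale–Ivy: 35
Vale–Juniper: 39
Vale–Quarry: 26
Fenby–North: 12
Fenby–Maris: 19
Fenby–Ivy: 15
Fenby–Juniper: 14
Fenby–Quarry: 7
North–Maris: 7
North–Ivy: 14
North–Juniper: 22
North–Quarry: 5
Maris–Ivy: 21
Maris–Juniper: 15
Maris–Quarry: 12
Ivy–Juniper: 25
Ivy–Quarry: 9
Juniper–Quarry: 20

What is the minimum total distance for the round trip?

There are 360 distinct closed tours to check (reversals are equivalent).
Vale→Fenby→North→Maris→Ivy→Juniper→Quarry→Vale: 29+12+7+21+25+20+26 = 140
Vale→Fenby→North→Maris→Ivy→Quarry→Juniper→Vale: 29+12+7+21+9+20+39 = 137
Vale→Fenby→North→Maris→Juniper→Ivy→Quarry→Vale: 29+12+7+15+25+9+26 = 123
Vale→Fenby→North→Maris→Juniper→Quarry→Ivy→Vale: 29+12+7+15+20+9+35 = 127
Vale→Fenby→North→Maris→Quarry→Ivy→Juniper→Vale: 29+12+7+12+9+25+39 = 133
Vale→Fenby→North→Maris→Quarry→Juniper→Ivy→Vale: 29+12+7+12+20+25+35 = 140
Vale→Fenby→North→Ivy→Maris→Juniper→Quarry→Vale: 29+12+14+21+15+20+26 = 137
Vale→Fenby→North→Ivy→Maris→Quarry→Juniper→Vale: 29+12+14+21+12+20+39 = 147
… (352 more)
Vale→North→Maris→Juniper→Fenby→Ivy→Quarry→Vale: 21+7+15+14+15+9+26 = 107  ← best
The minimum is 107.
One optimal route: Vale → North → Maris → Juniper → Fenby → Ivy → Quarry → Vale (or its reverse).

Shortest round trip = 107 blocks.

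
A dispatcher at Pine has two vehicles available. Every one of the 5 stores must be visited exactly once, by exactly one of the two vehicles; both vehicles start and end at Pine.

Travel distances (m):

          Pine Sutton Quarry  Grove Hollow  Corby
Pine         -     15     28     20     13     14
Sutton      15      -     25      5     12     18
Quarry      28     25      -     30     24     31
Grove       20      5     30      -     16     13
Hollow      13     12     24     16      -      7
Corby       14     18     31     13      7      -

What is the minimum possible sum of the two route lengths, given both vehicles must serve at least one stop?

Try each way of splitting the stops between the two vehicles (each non-empty) and, for each split, find the best tour for each vehicle:
  {Sutton} + {Quarry, Grove, Hollow, Corby}: 30 + 91 = 121
  {Quarry} + {Sutton, Grove, Hollow, Corby}: 56 + 53 = 109
  {Sutton, Quarry} + {Grove, Hollow, Corby}: 68 + 53 = 121
  {Grove} + {Sutton, Quarry, Hollow, Corby}: 40 + 85 = 125
  {Sutton, Grove} + {Quarry, Hollow, Corby}: 40 + 73 = 113
  {Quarry, Grove} + {Sutton, Hollow, Corby}: 78 + 48 = 126
  … (15 splits in total)
Best: vehicle 1 Pine → Quarry → Pine = 56; vehicle 2 Pine → Sutton → Grove → Corby → Hollow → Pine = 53; combined 109.

Minimum combined distance: 109 m.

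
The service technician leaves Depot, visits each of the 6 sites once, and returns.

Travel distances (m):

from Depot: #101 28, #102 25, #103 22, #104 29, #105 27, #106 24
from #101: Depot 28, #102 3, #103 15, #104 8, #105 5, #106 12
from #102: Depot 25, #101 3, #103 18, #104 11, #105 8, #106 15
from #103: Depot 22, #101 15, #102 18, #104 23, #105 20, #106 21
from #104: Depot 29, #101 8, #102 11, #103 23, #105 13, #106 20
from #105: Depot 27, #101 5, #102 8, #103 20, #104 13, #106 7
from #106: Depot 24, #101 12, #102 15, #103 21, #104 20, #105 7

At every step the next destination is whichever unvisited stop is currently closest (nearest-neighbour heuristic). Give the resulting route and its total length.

104 m along Depot → #103 → #101 → #102 → #105 → #106 → #104 → Depot.

From Depot: distances to unvisited — #103=22, #106=24, #102=25, #105=27, #101=28, #104=29. Nearest is #103 (22).
From #103: distances to unvisited — #101=15, #102=18, #105=20, #106=21, #104=23. Nearest is #101 (15).
From #101: distances to unvisited — #102=3, #105=5, #104=8, #106=12. Nearest is #102 (3).
From #102: distances to unvisited — #105=8, #104=11, #106=15. Nearest is #105 (8).
From #105: distances to unvisited — #106=7, #104=13. Nearest is #106 (7).
From #106: distances to unvisited — #104=20. Nearest is #104 (20).
Return #104→Depot: 29.
Total = 22 + 15 + 3 + 8 + 7 + 20 + 29 = 104.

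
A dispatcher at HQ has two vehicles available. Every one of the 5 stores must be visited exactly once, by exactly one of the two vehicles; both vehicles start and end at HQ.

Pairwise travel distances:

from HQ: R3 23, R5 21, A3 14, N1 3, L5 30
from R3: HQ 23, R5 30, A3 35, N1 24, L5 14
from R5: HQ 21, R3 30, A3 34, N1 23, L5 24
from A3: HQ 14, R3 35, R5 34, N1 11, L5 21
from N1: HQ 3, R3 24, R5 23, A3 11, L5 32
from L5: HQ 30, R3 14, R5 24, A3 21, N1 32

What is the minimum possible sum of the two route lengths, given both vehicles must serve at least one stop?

There are 2^4 − 1 = 15 ways to divide the 5 stops into two non-empty groups. For each, the best each vehicle can do is its own shortest tour through its group:
  {R3} + {R5, A3, N1, L5}: 46 + 80 = 126
  {R5} + {R3, A3, N1, L5}: 42 + 72 = 114
  {R3, R5} + {A3, N1, L5}: 74 + 65 = 139
  {A3} + {R3, R5, N1, L5}: 28 + 86 = 114
  {R3, A3} + {R5, N1, L5}: 72 + 80 = 152
  {R5, A3} + {R3, N1, L5}: 69 + 71 = 140
  … (15 splits in total)
  {N1} + {R3, R5, A3, L5}: 6 + 100 = 106  ← best
Best: vehicle 1 HQ → N1 → HQ = 6; vehicle 2 HQ → R5 → R3 → L5 → A3 → HQ = 100; combined 106.

106 — the smallest possible combined total.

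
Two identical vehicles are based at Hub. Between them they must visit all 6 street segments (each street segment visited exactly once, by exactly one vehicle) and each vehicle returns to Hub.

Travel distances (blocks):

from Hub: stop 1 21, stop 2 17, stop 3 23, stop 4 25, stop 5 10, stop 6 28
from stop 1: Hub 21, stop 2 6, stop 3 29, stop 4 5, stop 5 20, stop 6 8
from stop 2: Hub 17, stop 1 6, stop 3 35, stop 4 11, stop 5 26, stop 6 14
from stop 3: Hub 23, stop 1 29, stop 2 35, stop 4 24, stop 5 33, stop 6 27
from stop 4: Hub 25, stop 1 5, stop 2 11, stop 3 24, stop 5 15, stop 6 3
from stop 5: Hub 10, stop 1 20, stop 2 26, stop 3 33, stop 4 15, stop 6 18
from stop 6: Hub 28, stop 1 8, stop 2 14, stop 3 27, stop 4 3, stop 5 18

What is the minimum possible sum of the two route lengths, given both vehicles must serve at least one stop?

Minimum combined distance: 101 blocks.

Check every non-empty split of the stops between the two vehicles; for each half take its own optimal tour:
  {stop 1} + {stop 2, stop 3, stop 4, stop 5, stop 6}: 42 + 100 = 142
  {stop 2} + {stop 1, stop 3, stop 4, stop 5, stop 6}: 34 + 88 = 122
  {stop 1, stop 2} + {stop 3, stop 4, stop 5, stop 6}: 44 + 78 = 122
  {stop 3} + {stop 1, stop 2, stop 4, stop 5, stop 6}: 46 + 59 = 105
  {stop 1, stop 3} + {stop 2, stop 4, stop 5, stop 6}: 73 + 59 = 132
  {stop 2, stop 3} + {stop 1, stop 4, stop 5, stop 6}: 75 + 57 = 132
  … (31 splits in total)
  {stop 5} + {stop 1, stop 2, stop 3, stop 4, stop 6}: 20 + 81 = 101  ← best
Best: vehicle 1 Hub → stop 5 → Hub = 20; vehicle 2 Hub → stop 2 → stop 1 → stop 4 → stop 6 → stop 3 → Hub = 81; combined 101.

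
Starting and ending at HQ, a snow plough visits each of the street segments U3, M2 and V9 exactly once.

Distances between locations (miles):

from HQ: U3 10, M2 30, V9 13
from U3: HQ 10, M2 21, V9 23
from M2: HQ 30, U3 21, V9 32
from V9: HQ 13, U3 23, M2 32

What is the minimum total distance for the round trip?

Minimum total distance: 76 miles.

HQ-U3-M2-V9-HQ: 10+21+32+13 = 76
HQ-U3-V9-M2-HQ: 10+23+32+30 = 95
HQ-M2-U3-V9-HQ: 30+21+23+13 = 87
The minimum is 76.
One optimal route: HQ → U3 → M2 → V9 → HQ (or its reverse).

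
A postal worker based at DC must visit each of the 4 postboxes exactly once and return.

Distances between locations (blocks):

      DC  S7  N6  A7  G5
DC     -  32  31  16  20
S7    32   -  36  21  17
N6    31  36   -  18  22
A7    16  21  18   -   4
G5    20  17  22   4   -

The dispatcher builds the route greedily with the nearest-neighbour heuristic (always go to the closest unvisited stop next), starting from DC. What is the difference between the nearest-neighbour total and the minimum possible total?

DC: A7=16, G5=20, N6=31, S7=32 ⇒ A7
A7: G5=4, N6=18, S7=21 ⇒ G5
G5: S7=17, N6=22 ⇒ S7
S7: N6=36 ⇒ N6
NN route DC → A7 → G5 → S7 → N6 → DC costs 104.
Optimal: DC → S7 → G5 → A7 → N6 → DC costs 102 (by enumerating all 12 distinct tours).
Excess = 104 − 102 = 2.

Excess over optimum: 2 blocks.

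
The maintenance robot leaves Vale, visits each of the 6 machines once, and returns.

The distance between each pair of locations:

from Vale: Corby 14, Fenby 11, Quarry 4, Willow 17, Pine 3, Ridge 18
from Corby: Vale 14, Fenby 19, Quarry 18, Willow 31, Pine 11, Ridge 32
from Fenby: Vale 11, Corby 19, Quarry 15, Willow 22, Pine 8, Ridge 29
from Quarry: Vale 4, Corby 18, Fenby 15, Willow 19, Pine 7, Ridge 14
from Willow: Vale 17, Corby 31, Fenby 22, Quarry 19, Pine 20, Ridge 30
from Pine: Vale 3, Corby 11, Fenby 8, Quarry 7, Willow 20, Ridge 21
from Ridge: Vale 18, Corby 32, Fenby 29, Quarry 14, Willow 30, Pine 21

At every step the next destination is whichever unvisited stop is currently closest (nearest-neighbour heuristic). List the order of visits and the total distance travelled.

Vale → [Pine:3 / Quarry:4 / Fenby:11 / Corby:14 / Willow:17 / Ridge:18] → Pine (3)
Pine → [Quarry:7 / Fenby:8 / Corby:11 / Willow:20 / Ridge:21] → Quarry (7)
Quarry → [Ridge:14 / Fenby:15 / Corby:18 / Willow:19] → Ridge (14)
Ridge → [Fenby:29 / Willow:30 / Corby:32] → Fenby (29)
Fenby → [Corby:19 / Willow:22] → Corby (19)
Corby → [Willow:31] → Willow (31)
Return Willow→Vale: 17.
Total = 3 + 7 + 14 + 29 + 19 + 31 + 17 = 120.

Nearest-neighbour total = 120; route Vale → Pine → Quarry → Ridge → Fenby → Corby → Willow → Vale.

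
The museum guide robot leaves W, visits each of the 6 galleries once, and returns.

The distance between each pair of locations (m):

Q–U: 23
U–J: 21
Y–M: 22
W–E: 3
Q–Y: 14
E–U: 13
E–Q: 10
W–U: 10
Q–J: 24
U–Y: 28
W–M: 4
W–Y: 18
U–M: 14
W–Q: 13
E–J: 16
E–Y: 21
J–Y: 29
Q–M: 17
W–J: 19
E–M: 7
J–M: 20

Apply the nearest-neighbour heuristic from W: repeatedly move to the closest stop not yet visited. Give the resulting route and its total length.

Nearest-neighbour total = 101 m; route W → E → M → U → J → Q → Y → W.

From W: distances to unvisited — E=3, M=4, U=10, Q=13, Y=18, J=19. Nearest is E (3).
From E: distances to unvisited — M=7, Q=10, U=13, J=16, Y=21. Nearest is M (7).
From M: distances to unvisited — U=14, Q=17, J=20, Y=22. Nearest is U (14).
From U: distances to unvisited — J=21, Q=23, Y=28. Nearest is J (21).
From J: distances to unvisited — Q=24, Y=29. Nearest is Q (24).
From Q: distances to unvisited — Y=14. Nearest is Y (14).
Return Y→W: 18.
Total = 3 + 7 + 14 + 21 + 24 + 14 + 18 = 101.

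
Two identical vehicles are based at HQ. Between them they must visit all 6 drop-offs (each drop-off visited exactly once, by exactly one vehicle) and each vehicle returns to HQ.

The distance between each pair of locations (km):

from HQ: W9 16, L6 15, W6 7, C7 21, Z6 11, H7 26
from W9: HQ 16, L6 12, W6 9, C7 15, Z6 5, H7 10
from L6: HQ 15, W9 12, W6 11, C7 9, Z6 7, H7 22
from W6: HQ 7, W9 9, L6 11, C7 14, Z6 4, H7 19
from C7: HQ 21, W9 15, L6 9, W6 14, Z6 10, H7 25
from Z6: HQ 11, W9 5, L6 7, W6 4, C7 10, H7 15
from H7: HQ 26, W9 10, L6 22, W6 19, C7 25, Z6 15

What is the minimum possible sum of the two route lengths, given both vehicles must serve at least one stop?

89 km — the smallest possible combined total.

Try each way of splitting the stops between the two vehicles (each non-empty) and, for each split, find the best tour for each vehicle:
  {W9} + {L6, W6, C7, Z6, H7}: 32 + 75 = 107
  {L6} + {W9, W6, C7, Z6, H7}: 30 + 72 = 102
  {W9, L6} + {W6, C7, Z6, H7}: 43 + 72 = 115
  {W6} + {W9, L6, C7, Z6, H7}: 14 + 75 = 89
  {W9, W6} + {L6, C7, Z6, H7}: 32 + 75 = 107
  {L6, W6} + {W9, C7, Z6, H7}: 33 + 72 = 105
  … (31 splits in total)
Best: vehicle 1 HQ → W6 → HQ = 14; vehicle 2 HQ → W9 → H7 → Z6 → C7 → L6 → HQ = 75; combined 89.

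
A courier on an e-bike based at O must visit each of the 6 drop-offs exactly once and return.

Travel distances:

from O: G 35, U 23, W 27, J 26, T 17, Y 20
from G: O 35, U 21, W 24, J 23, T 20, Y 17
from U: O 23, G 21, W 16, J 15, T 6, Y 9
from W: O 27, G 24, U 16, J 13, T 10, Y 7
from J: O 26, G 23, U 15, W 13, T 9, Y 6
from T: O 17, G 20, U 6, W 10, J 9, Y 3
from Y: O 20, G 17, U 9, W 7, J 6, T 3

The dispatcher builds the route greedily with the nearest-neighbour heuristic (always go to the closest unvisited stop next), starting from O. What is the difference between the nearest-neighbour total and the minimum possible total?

Excess over optimum: 4.

From O: T=17, Y=20, U=23, J=26, W=27, G=35 → choose T (17).
From T: Y=3, U=6, J=9, W=10, G=20 → choose Y (3).
From Y: J=6, W=7, U=9, G=17 → choose J (6).
From J: W=13, U=15, G=23 → choose W (13).
From W: U=16, G=24 → choose U (16).
From U: G=21 → choose G (21).
NN route O → T → Y → J → W → U → G → O costs 111.
Optimal: O → U → G → W → J → Y → T → O costs 107 (by enumerating all 360 distinct tours).
Excess = 111 − 107 = 4.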